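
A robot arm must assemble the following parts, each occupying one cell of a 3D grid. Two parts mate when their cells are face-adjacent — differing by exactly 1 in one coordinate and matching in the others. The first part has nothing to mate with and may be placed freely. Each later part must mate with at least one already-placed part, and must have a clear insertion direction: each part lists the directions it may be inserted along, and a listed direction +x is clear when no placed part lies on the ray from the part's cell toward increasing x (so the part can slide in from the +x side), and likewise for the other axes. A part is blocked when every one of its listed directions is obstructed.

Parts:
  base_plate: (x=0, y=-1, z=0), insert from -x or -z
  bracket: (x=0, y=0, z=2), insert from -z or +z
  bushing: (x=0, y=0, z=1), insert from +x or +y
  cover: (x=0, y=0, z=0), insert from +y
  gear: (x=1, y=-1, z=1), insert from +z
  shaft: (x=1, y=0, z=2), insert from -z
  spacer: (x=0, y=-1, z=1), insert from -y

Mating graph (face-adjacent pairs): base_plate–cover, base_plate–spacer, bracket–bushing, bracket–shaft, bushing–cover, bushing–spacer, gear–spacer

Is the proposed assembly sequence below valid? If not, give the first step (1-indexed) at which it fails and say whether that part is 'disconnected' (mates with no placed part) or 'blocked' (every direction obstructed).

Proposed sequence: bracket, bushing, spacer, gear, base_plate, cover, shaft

Valid

1. bracket@(0, 0, 2) [-z clear] — {bracket}
2. bushing@(0, 0, 1) [+x clear] — {bracket, bushing}
3. spacer@(0, -1, 1) [-y clear] — {bracket, bushing, spacer}
4. gear@(1, -1, 1) [+z clear] — {bracket, bushing, gear, spacer}
5. base_plate@(0, -1, 0) [-x clear] — {base_plate, bracket, bushing, gear, spacer}
6. cover@(0, 0, 0) [+y clear] — {base_plate, bracket, bushing, cover, gear, spacer}
7. shaft@(1, 0, 2) [-z clear] — {base_plate, bracket, bushing, cover, gear, shaft, spacer}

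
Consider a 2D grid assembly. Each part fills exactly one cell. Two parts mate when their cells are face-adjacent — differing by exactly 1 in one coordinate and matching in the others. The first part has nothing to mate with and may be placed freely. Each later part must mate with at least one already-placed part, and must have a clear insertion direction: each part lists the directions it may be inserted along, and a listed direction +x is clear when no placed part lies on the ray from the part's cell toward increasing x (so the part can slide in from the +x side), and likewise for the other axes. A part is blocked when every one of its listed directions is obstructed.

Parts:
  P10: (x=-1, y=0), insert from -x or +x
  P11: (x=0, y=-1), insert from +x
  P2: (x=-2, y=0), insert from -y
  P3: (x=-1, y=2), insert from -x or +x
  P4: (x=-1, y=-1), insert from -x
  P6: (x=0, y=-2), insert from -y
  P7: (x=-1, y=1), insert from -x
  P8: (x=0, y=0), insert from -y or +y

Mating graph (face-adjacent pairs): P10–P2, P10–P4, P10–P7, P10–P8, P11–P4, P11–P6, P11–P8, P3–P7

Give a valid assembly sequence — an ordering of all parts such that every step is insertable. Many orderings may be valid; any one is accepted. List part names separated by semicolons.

1. P10@(-1, 0) [-x clear] — {P10}
2. P2@(-2, 0) [-y clear] — {P10, P2}
3. P8@(0, 0) [-y clear] — {P10, P2, P8}
4. P11@(0, -1) [+x clear] — {P10, P11, P2, P8}
5. P6@(0, -2) [-y clear] — {P10, P11, P2, P6, P8}
6. P7@(-1, 1) [-x clear] — {P10, P11, P2, P6, P7, P8}
7. P3@(-1, 2) [-x clear] — {P10, P11, P2, P3, P6, P7, P8}
8. P4@(-1, -1) [-x clear] — {P10, P11, P2, P3, P4, P6, P7, P8}

P10; P2; P8; P11; P6; P7; P3; P4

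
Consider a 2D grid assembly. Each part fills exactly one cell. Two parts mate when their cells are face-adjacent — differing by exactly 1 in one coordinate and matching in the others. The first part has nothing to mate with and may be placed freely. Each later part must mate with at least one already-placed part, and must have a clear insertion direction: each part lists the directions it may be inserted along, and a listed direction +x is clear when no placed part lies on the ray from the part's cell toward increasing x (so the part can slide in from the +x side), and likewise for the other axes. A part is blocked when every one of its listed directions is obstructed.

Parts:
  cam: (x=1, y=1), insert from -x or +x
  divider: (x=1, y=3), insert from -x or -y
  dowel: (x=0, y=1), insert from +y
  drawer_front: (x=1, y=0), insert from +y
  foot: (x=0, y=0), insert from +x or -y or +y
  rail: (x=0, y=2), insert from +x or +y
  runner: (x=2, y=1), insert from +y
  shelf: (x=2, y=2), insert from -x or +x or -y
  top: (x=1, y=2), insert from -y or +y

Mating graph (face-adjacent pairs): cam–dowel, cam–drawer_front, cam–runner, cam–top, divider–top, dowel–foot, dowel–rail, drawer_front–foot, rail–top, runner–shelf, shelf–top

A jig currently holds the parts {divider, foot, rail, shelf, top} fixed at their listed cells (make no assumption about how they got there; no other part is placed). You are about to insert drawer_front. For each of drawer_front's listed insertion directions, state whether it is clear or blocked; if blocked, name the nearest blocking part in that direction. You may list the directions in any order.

+y: nearest on ray is top@(1, 2) ⇒ blocked

+y: blocked by top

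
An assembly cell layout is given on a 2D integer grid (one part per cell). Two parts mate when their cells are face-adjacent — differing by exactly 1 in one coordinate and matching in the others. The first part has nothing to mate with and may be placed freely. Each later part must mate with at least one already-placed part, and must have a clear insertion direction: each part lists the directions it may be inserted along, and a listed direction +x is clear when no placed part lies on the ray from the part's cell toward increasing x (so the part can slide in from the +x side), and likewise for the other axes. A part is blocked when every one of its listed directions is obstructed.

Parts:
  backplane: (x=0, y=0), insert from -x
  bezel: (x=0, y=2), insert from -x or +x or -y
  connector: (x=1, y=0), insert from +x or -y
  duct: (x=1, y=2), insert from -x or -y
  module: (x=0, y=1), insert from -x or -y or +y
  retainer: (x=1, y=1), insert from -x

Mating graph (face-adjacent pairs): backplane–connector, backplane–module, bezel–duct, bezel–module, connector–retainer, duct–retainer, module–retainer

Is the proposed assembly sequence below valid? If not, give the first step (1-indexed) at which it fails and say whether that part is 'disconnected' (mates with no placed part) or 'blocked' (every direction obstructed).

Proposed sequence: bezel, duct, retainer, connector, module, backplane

1. bezel@(0, 2) [-x clear] — {bezel}
2. duct@(1, 2) [-y clear] — {bezel, duct}
3. retainer@(1, 1) [-x clear] — {bezel, duct, retainer}
4. connector@(1, 0) [+x clear] — {bezel, connector, duct, retainer}
5. module@(0, 1) [-x clear] — {bezel, connector, duct, module, retainer}
6. backplane@(0, 0) [-x clear] — {backplane, bezel, connector, duct, module, retainer}

Valid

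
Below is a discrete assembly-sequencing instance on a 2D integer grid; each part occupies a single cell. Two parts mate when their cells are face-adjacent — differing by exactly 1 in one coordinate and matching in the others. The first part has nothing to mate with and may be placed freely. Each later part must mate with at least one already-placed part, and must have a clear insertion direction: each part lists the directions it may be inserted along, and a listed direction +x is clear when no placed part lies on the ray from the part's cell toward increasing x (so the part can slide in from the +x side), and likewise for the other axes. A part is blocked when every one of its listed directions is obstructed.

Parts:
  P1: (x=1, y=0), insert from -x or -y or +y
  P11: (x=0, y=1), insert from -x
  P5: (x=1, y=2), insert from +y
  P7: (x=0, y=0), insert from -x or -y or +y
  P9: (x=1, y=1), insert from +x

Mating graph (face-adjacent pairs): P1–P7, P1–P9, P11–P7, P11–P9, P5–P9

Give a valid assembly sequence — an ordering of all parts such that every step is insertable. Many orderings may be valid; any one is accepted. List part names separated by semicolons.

P7; P1; P9; P5; P11

1. P7@(0, 0) [-x clear] — {P7}
2. P1@(1, 0) [-y clear] — {P1, P7}
3. P9@(1, 1) [+x clear] — {P1, P7, P9}
4. P5@(1, 2) [+y clear] — {P1, P5, P7, P9}
5. P11@(0, 1) [-x clear] — {P1, P11, P5, P7, P9}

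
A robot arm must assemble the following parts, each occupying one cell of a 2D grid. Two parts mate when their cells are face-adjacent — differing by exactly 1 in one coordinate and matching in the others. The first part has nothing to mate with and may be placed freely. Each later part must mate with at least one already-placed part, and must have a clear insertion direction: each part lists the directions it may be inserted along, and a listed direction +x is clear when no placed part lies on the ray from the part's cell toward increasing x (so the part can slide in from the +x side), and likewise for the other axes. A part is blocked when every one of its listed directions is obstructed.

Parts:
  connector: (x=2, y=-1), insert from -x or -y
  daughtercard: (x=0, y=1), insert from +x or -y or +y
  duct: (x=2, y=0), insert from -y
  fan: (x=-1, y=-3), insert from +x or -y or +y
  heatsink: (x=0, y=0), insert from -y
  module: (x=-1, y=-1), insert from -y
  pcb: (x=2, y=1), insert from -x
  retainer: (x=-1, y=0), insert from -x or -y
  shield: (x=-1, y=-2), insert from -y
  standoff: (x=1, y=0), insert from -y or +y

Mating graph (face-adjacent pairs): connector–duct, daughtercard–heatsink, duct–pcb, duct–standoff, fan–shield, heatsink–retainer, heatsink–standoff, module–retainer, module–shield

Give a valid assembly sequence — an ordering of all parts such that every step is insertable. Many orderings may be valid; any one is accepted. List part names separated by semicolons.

1. pcb@(2, 1) [-x clear] — {pcb}
2. duct@(2, 0) [-y clear] — {duct, pcb}
3. connector@(2, -1) [-x clear] — {connector, duct, pcb}
4. standoff@(1, 0) [-y clear] — {connector, duct, pcb, standoff}
5. heatsink@(0, 0) [-y clear] — {connector, duct, heatsink, pcb, standoff}
6. retainer@(-1, 0) [-x clear] — {connector, duct, heatsink, pcb, retainer, standoff}
7. module@(-1, -1) [-y clear] — {connector, duct, heatsink, module, pcb, retainer, standoff}
8. shield@(-1, -2) [-y clear] — {connector, duct, heatsink, module, pcb, retainer, shield, standoff}
9. fan@(-1, -3) [+x clear] — {connector, duct, fan, heatsink, module, pcb, retainer, shield, standoff}
10. daughtercard@(0, 1) [+y clear] — {connector, daughtercard, duct, fan, heatsink, module, pcb, retainer, shield, standoff}

pcb; duct; connector; standoff; heatsink; retainer; module; shield; fan; daughtercard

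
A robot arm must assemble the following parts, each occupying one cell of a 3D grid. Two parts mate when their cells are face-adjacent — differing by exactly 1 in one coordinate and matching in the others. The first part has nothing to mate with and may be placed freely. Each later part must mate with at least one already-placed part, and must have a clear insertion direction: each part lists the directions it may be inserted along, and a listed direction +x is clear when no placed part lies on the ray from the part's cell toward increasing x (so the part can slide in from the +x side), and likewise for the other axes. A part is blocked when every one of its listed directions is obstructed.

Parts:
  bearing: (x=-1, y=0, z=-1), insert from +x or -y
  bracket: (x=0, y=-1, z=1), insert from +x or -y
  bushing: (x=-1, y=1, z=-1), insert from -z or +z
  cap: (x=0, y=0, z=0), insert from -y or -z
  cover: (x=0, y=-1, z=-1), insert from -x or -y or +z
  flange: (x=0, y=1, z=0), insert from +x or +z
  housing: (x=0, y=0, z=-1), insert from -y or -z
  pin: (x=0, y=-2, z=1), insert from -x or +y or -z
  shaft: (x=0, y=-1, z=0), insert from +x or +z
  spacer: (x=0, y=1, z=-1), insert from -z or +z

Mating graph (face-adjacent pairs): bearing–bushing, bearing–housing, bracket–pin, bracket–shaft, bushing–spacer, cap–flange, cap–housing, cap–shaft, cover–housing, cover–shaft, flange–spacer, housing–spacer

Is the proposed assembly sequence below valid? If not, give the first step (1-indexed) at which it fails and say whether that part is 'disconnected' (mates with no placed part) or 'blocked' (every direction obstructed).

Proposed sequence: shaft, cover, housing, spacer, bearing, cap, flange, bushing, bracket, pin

Invalid at step 6 (blocked)

1. shaft@(0, -1, 0) [+x clear] — {shaft}
2. cover@(0, -1, -1) [-x clear] — {cover, shaft}
3. housing@(0, 0, -1) [-z clear] — {cover, housing, shaft}
4. spacer@(0, 1, -1) [-z clear] — {cover, housing, shaft, spacer}
5. bearing@(-1, 0, -1) [-y clear] — {bearing, cover, housing, shaft, spacer}
6. cap@(0, 0, 0) — -y/-z all obstructed ⇒ blocked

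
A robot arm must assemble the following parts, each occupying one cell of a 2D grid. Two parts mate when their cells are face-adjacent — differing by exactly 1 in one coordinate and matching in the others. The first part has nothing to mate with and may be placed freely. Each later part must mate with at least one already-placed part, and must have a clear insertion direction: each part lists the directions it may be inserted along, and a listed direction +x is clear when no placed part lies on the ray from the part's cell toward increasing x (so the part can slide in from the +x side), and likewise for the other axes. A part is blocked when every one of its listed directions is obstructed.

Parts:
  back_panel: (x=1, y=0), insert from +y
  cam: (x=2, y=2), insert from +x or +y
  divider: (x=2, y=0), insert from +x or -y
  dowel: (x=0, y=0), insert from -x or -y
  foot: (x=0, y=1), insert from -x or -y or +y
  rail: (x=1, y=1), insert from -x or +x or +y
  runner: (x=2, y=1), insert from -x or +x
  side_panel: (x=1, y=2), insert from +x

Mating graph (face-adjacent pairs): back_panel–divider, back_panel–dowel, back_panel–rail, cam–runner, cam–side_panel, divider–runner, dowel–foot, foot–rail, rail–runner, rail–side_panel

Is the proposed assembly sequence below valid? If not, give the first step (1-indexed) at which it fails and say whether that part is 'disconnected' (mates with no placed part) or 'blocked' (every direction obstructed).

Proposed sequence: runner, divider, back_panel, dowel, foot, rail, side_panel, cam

Valid

1. runner@(2, 1) [-x clear] — {runner}
2. divider@(2, 0) [+x clear] — {divider, runner}
3. back_panel@(1, 0) [+y clear] — {back_panel, divider, runner}
4. dowel@(0, 0) [-x clear] — {back_panel, divider, dowel, runner}
5. foot@(0, 1) [-x clear] — {back_panel, divider, dowel, foot, runner}
6. rail@(1, 1) [+y clear] — {back_panel, divider, dowel, foot, rail, runner}
7. side_panel@(1, 2) [+x clear] — {back_panel, divider, dowel, foot, rail, runner, side_panel}
8. cam@(2, 2) [+x clear] — {back_panel, cam, divider, dowel, foot, rail, runner, side_panel}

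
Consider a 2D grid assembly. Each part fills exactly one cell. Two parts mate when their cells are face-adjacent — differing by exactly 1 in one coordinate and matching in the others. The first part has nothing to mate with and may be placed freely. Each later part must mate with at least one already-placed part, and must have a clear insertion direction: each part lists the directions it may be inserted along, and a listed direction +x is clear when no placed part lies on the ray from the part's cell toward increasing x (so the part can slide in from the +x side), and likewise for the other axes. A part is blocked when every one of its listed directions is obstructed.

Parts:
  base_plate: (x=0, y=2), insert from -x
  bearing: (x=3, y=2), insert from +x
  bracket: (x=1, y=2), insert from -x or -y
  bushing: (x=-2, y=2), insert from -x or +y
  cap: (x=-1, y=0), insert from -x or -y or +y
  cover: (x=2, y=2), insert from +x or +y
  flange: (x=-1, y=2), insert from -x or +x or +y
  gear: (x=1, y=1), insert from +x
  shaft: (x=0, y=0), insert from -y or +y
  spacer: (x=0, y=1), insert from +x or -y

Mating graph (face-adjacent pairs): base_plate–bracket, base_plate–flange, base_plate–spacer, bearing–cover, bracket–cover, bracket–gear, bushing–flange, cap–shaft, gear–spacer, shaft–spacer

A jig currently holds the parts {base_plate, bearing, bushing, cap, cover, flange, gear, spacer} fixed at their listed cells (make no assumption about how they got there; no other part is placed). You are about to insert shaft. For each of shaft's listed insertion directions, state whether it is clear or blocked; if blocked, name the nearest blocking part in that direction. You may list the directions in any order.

+y: blocked by spacer; -y: clear

-y: ray from shaft(0, 0) has no placed part ⇒ clear
+y: nearest on ray is spacer@(0, 1) ⇒ blocked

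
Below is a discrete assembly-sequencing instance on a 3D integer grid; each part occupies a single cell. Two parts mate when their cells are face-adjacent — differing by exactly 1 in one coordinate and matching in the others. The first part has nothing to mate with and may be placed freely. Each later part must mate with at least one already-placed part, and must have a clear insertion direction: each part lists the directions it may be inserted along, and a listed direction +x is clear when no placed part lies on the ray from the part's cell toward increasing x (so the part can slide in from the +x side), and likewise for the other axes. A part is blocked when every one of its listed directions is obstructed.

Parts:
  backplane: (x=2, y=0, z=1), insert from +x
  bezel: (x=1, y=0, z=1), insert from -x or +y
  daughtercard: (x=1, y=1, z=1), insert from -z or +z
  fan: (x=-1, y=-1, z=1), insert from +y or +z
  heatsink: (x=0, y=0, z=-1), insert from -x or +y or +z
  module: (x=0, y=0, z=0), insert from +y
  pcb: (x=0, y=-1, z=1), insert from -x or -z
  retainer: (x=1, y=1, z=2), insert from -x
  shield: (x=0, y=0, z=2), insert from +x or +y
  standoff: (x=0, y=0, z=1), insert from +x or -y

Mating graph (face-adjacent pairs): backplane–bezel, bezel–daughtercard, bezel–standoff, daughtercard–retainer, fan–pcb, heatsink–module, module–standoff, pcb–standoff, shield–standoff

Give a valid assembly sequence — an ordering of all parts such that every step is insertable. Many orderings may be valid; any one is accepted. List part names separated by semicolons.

daughtercard; bezel; retainer; standoff; module; shield; pcb; fan; backplane; heatsink

1. daughtercard@(1, 1, 1) [-z clear] — {daughtercard}
2. bezel@(1, 0, 1) [-x clear] — {bezel, daughtercard}
3. retainer@(1, 1, 2) [-x clear] — {bezel, daughtercard, retainer}
4. standoff@(0, 0, 1) [-y clear] — {bezel, daughtercard, retainer, standoff}
5. module@(0, 0, 0) [+y clear] — {bezel, daughtercard, module, retainer, standoff}
6. shield@(0, 0, 2) [+x clear] — {bezel, daughtercard, module, retainer, shield, standoff}
7. pcb@(0, -1, 1) [-x clear] — {bezel, daughtercard, module, pcb, retainer, shield, standoff}
8. fan@(-1, -1, 1) [+y clear] — {bezel, daughtercard, fan, module, pcb, retainer, shield, standoff}
9. backplane@(2, 0, 1) [+x clear] — {backplane, bezel, daughtercard, fan, module, pcb, retainer, shield, standoff}
10. heatsink@(0, 0, -1) [-x clear] — {backplane, bezel, daughtercard, fan, heatsink, module, pcb, retainer, shield, standoff}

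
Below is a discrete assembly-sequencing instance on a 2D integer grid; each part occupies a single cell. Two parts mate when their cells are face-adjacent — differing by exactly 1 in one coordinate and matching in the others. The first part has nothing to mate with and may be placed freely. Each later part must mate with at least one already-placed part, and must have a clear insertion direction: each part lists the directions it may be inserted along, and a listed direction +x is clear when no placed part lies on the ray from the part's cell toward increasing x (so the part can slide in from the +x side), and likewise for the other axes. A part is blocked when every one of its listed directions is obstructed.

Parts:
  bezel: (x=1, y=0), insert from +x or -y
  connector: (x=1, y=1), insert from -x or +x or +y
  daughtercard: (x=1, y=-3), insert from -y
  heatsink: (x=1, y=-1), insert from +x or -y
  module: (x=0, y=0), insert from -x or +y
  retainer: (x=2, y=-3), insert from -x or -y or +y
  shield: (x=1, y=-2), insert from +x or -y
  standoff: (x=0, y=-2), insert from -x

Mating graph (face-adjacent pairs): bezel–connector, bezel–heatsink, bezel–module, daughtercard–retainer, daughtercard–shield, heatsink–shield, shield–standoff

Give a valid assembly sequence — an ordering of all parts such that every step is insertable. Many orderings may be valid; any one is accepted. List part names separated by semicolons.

daughtercard; retainer; shield; standoff; heatsink; bezel; module; connector

1. daughtercard@(1, -3) [-y clear] — {daughtercard}
2. retainer@(2, -3) [-y clear] — {daughtercard, retainer}
3. shield@(1, -2) [+x clear] — {daughtercard, retainer, shield}
4. standoff@(0, -2) [-x clear] — {daughtercard, retainer, shield, standoff}
5. heatsink@(1, -1) [+x clear] — {daughtercard, heatsink, retainer, shield, standoff}
6. bezel@(1, 0) [+x clear] — {bezel, daughtercard, heatsink, retainer, shield, standoff}
7. module@(0, 0) [-x clear] — {bezel, daughtercard, heatsink, module, retainer, shield, standoff}
8. connector@(1, 1) [-x clear] — {bezel, connector, daughtercard, heatsink, module, retainer, shield, standoff}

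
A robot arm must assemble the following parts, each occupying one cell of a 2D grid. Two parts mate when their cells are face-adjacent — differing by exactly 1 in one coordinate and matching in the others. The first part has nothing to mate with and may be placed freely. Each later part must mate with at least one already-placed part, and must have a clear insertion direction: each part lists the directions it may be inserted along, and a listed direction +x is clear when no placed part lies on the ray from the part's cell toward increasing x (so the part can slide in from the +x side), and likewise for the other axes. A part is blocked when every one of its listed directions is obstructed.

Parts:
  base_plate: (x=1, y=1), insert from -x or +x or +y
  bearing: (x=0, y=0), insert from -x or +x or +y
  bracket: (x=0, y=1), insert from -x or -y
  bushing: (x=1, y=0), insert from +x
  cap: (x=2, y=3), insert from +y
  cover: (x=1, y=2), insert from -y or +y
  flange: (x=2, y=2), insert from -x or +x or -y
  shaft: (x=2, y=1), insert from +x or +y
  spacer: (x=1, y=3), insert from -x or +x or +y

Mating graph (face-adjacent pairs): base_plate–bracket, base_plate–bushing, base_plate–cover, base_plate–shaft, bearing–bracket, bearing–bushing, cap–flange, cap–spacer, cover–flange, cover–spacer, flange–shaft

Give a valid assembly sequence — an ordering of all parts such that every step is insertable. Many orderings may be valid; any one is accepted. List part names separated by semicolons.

shaft; base_plate; bracket; bearing; flange; cap; cover; spacer; bushing

1. shaft@(2, 1) [+x clear] — {shaft}
2. base_plate@(1, 1) [-x clear] — {base_plate, shaft}
3. bracket@(0, 1) [-x clear] — {base_plate, bracket, shaft}
4. bearing@(0, 0) [-x clear] — {base_plate, bearing, bracket, shaft}
5. flange@(2, 2) [-x clear] — {base_plate, bearing, bracket, flange, shaft}
6. cap@(2, 3) [+y clear] — {base_plate, bearing, bracket, cap, flange, shaft}
7. cover@(1, 2) [+y clear] — {base_plate, bearing, bracket, cap, cover, flange, shaft}
8. spacer@(1, 3) [-x clear] — {base_plate, bearing, bracket, cap, cover, flange, shaft, spacer}
9. bushing@(1, 0) [+x clear] — {base_plate, bearing, bracket, bushing, cap, cover, flange, shaft, spacer}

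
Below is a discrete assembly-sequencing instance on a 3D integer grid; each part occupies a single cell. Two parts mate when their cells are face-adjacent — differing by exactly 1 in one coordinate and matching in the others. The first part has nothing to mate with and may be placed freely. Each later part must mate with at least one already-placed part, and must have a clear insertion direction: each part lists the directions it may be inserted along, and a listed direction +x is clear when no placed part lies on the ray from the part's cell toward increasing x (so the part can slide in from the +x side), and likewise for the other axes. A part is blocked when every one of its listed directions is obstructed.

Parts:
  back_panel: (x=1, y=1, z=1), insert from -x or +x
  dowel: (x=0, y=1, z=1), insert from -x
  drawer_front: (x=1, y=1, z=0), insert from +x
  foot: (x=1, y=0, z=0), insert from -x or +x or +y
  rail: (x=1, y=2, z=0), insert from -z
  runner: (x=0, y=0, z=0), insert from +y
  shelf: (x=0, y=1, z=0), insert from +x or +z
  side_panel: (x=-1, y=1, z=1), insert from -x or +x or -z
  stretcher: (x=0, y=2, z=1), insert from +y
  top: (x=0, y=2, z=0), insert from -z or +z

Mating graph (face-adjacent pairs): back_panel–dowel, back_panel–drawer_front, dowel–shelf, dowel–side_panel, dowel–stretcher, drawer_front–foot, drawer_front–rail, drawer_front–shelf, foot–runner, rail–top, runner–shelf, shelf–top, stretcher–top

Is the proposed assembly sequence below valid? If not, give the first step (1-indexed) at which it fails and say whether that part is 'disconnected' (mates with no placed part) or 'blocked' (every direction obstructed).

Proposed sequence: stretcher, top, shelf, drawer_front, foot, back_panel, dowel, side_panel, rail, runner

1. stretcher@(0, 2, 1) [+y clear] — {stretcher}
2. top@(0, 2, 0) [-z clear] — {stretcher, top}
3. shelf@(0, 1, 0) [+x clear] — {shelf, stretcher, top}
4. drawer_front@(1, 1, 0) [+x clear] — {drawer_front, shelf, stretcher, top}
5. foot@(1, 0, 0) [-x clear] — {drawer_front, foot, shelf, stretcher, top}
6. back_panel@(1, 1, 1) [-x clear] — {back_panel, drawer_front, foot, shelf, stretcher, top}
7. dowel@(0, 1, 1) [-x clear] — {back_panel, dowel, drawer_front, foot, shelf, stretcher, top}
8. side_panel@(-1, 1, 1) [-x clear] — {back_panel, dowel, drawer_front, foot, shelf, side_panel, stretcher, top}
9. rail@(1, 2, 0) [-z clear] — {back_panel, dowel, drawer_front, foot, rail, shelf, side_panel, stretcher, top}
10. runner@(0, 0, 0) — +y all obstructed ⇒ blocked

Invalid at step 10 (blocked)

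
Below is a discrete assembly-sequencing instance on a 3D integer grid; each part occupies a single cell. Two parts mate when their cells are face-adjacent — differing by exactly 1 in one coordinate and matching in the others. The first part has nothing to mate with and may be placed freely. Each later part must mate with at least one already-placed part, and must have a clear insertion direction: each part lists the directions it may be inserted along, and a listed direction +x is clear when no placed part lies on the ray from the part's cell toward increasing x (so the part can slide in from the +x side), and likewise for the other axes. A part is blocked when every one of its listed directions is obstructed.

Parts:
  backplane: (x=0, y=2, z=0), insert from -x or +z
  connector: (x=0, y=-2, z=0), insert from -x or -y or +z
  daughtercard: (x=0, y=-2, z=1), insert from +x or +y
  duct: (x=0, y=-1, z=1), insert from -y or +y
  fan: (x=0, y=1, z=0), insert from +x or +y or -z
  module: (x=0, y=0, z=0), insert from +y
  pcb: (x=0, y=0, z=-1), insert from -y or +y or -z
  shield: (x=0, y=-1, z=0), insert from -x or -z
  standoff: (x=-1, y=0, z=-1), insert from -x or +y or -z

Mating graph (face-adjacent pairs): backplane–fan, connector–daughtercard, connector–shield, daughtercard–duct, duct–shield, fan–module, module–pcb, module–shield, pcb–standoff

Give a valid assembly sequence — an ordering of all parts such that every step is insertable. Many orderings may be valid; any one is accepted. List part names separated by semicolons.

daughtercard; duct; shield; module; pcb; fan; backplane; connector; standoff

1. daughtercard@(0, -2, 1) [+x clear] — {daughtercard}
2. duct@(0, -1, 1) [+y clear] — {daughtercard, duct}
3. shield@(0, -1, 0) [-x clear] — {daughtercard, duct, shield}
4. module@(0, 0, 0) [+y clear] — {daughtercard, duct, module, shield}
5. pcb@(0, 0, -1) [-y clear] — {daughtercard, duct, module, pcb, shield}
6. fan@(0, 1, 0) [+x clear] — {daughtercard, duct, fan, module, pcb, shield}
7. backplane@(0, 2, 0) [-x clear] — {backplane, daughtercard, duct, fan, module, pcb, shield}
8. connector@(0, -2, 0) [-x clear] — {backplane, connector, daughtercard, duct, fan, module, pcb, shield}
9. standoff@(-1, 0, -1) [-x clear] — {backplane, connector, daughtercard, duct, fan, module, pcb, shield, standoff}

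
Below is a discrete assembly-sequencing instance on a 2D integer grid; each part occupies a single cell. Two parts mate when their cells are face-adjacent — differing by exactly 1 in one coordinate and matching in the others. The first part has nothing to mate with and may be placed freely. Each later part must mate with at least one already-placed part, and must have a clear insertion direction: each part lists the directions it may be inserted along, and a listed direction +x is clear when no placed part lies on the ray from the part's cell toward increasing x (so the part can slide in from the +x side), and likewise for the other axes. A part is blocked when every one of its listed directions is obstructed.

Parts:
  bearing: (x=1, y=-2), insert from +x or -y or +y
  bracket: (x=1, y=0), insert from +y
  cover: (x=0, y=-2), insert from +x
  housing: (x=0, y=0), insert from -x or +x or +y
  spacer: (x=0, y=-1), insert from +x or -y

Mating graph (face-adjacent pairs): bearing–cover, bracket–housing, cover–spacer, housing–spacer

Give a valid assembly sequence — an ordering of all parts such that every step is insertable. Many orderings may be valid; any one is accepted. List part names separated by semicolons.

1. spacer@(0, -1) [+x clear] — {spacer}
2. cover@(0, -2) [+x clear] — {cover, spacer}
3. bearing@(1, -2) [+x clear] — {bearing, cover, spacer}
4. housing@(0, 0) [-x clear] — {bearing, cover, housing, spacer}
5. bracket@(1, 0) [+y clear] — {bearing, bracket, cover, housing, spacer}

spacer; cover; bearing; housing; bracket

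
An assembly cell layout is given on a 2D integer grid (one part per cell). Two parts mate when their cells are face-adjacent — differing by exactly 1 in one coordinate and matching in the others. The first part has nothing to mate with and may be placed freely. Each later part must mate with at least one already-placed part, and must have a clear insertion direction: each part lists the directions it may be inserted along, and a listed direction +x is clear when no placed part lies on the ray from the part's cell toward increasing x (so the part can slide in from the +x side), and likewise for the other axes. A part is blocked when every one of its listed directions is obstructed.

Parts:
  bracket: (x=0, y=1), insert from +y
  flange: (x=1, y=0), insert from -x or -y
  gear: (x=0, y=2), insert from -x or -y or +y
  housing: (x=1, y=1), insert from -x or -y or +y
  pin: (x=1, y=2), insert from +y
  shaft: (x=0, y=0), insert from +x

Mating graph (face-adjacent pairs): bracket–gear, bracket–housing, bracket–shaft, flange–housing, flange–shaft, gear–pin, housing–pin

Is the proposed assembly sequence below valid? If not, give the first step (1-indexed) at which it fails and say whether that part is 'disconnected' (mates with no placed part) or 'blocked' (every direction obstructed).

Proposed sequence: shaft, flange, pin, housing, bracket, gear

Invalid at step 3 (disconnected)

1. shaft@(0, 0) [+x clear] — {shaft}
2. flange@(1, 0) [-y clear] — {flange, shaft}
3. pin@(1, 2) — no placed neighbour ⇒ disconnected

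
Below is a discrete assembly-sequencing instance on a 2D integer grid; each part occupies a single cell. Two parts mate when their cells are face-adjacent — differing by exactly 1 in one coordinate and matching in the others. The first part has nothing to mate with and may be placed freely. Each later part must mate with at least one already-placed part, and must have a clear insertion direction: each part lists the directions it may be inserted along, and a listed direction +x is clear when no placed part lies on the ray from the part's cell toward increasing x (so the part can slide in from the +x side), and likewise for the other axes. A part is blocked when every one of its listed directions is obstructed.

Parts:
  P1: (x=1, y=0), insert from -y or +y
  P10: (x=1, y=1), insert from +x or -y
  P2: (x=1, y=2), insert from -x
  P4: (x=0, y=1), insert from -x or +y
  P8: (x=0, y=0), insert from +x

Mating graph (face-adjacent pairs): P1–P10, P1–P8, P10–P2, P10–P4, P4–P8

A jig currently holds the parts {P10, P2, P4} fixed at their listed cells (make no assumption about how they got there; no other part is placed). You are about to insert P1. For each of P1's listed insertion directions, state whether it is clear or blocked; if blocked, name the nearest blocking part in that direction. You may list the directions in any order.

-y: ray from P1(1, 0) has no placed part ⇒ clear
+y: nearest on ray is P10@(1, 1) ⇒ blocked

+y: blocked by P10; -y: clear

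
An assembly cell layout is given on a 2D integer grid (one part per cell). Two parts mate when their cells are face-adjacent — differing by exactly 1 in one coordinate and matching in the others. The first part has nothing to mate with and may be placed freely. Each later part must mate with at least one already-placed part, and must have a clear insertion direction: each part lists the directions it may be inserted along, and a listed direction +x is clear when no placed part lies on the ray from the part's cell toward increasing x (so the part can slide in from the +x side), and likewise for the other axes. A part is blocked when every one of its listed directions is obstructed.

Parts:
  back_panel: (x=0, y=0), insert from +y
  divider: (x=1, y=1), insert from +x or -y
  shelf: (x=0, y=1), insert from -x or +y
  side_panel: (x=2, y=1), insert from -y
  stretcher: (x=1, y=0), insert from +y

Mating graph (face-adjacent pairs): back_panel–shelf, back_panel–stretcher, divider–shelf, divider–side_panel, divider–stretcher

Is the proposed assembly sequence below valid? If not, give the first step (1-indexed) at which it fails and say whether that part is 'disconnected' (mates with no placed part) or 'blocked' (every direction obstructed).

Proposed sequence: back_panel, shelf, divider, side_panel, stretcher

Invalid at step 5 (blocked)

1. back_panel@(0, 0) [+y clear] — {back_panel}
2. shelf@(0, 1) [-x clear] — {back_panel, shelf}
3. divider@(1, 1) [+x clear] — {back_panel, divider, shelf}
4. side_panel@(2, 1) [-y clear] — {back_panel, divider, shelf, side_panel}
5. stretcher@(1, 0) — +y all obstructed ⇒ blocked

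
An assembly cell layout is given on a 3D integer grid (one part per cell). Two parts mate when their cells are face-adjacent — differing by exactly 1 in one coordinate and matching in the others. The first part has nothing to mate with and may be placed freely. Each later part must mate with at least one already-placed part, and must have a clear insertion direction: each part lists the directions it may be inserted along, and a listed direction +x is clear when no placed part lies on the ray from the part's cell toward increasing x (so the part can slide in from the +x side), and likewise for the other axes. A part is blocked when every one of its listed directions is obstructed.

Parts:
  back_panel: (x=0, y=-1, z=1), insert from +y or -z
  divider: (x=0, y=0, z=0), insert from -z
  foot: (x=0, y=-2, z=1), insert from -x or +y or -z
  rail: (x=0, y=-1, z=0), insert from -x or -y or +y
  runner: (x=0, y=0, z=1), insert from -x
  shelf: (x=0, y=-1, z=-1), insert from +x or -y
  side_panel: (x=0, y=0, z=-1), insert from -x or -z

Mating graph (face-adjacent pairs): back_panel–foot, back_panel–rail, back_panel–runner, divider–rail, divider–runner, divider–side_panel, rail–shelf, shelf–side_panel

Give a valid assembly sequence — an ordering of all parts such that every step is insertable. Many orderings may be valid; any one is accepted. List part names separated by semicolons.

1. divider@(0, 0, 0) [-z clear] — {divider}
2. rail@(0, -1, 0) [-x clear] — {divider, rail}
3. back_panel@(0, -1, 1) [+y clear] — {back_panel, divider, rail}
4. foot@(0, -2, 1) [-x clear] — {back_panel, divider, foot, rail}
5. side_panel@(0, 0, -1) [-x clear] — {back_panel, divider, foot, rail, side_panel}
6. shelf@(0, -1, -1) [+x clear] — {back_panel, divider, foot, rail, shelf, side_panel}
7. runner@(0, 0, 1) [-x clear] — {back_panel, divider, foot, rail, runner, shelf, side_panel}

divider; rail; back_panel; foot; side_panel; shelf; runner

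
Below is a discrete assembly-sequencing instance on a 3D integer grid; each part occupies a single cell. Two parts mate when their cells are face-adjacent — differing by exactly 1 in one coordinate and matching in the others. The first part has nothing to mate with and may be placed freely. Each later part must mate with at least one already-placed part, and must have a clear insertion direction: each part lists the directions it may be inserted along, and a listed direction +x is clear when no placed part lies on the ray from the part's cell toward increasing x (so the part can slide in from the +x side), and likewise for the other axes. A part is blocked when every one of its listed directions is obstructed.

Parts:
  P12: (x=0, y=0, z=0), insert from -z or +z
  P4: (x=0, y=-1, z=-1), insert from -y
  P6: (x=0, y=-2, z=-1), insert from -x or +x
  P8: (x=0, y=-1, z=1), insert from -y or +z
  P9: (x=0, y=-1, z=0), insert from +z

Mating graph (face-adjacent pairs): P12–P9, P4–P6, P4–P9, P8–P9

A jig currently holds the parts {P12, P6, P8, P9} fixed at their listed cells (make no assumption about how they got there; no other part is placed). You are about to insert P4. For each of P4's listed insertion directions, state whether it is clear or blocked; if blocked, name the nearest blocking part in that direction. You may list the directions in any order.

-y: blocked by P6

-y: nearest on ray is P6@(0, -2, -1) ⇒ blocked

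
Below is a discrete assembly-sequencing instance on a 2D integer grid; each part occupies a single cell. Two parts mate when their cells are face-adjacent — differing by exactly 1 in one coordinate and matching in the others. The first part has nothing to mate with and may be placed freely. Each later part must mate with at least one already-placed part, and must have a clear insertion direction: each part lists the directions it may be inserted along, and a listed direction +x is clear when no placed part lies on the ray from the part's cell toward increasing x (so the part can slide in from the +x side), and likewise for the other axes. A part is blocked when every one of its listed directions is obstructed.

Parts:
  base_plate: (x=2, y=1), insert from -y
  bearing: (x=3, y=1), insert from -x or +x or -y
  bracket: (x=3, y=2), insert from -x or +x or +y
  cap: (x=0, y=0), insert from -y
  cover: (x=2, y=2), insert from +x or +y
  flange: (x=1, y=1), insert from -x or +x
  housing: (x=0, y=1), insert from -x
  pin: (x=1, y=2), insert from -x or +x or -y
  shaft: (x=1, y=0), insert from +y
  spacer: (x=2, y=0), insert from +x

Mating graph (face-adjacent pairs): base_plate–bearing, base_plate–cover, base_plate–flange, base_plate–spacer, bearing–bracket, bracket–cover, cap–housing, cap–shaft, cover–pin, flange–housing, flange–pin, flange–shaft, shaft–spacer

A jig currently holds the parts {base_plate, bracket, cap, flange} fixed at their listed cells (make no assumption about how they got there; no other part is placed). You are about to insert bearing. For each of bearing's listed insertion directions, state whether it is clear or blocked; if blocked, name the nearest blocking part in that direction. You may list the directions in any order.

-x: nearest on ray is base_plate@(2, 1) ⇒ blocked
+x: ray from bearing(3, 1) has no placed part ⇒ clear
-y: ray from bearing(3, 1) has no placed part ⇒ clear

+x: clear; -x: blocked by base_plate; -y: clear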